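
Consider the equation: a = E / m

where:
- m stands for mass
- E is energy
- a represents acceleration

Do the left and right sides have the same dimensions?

No

m (mass) has dimensions [M].
E (energy) has dimensions [L^2 M T^-2].
a (acceleration) has dimensions [L T^-2].

Left side: [L T^-2]
Right side: [L^2 T^-2]

The two sides have different dimensions, so the equation is NOT dimensionally consistent.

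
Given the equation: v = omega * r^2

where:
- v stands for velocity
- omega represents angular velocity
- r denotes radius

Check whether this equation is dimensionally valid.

No

v (velocity) has dimensions [L T^-1].
omega (angular velocity) has dimensions [T^-1].
r (radius) has dimensions [L].

Left side: [L T^-1]
Right side: [L^2 T^-1]

The two sides have different dimensions, so the equation is NOT dimensionally consistent.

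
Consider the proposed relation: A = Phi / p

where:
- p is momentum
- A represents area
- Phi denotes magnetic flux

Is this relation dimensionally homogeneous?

No

p (momentum) has dimensions [L M T^-1].
A (area) has dimensions [L^2].
Phi (magnetic flux) has dimensions [I^-1 L^2 M T^-2].

Left side: [L^2]
Right side: [I^-1 L T^-1]

The two sides have different dimensions, so the equation is NOT dimensionally consistent.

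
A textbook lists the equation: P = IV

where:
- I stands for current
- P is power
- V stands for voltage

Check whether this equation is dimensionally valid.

Yes

I (current) has dimensions [I].
P (power) has dimensions [L^2 M T^-3].
V (voltage) has dimensions [I^-1 L^2 M T^-3].

Left side: [L^2 M T^-3]
Right side: [L^2 M T^-3]

Both sides have the same dimensions, so the equation is dimensionally consistent.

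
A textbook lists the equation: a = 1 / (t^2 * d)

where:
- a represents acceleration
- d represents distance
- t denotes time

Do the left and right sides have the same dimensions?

No

a (acceleration) has dimensions [L T^-2].
d (distance) has dimensions [L].
t (time) has dimensions [T].

Left side: [L T^-2]
Right side: [L^-1 T^-2]

The two sides have different dimensions, so the equation is NOT dimensionally consistent.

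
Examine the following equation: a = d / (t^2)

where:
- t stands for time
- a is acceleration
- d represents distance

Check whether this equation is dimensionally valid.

Yes

t (time) has dimensions [T].
a (acceleration) has dimensions [L T^-2].
d (distance) has dimensions [L].

Left side: [L T^-2]
Right side: [L T^-2]

Both sides have the same dimensions, so the equation is dimensionally consistent.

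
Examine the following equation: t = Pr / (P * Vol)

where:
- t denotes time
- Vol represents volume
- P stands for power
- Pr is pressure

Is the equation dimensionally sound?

No

t (time) has dimensions [T].
Vol (volume) has dimensions [L^3].
P (power) has dimensions [L^2 M T^-3].
Pr (pressure) has dimensions [L^-1 M T^-2].

Left side: [T]
Right side: [L^-6 T]

The two sides have different dimensions, so the equation is NOT dimensionally consistent.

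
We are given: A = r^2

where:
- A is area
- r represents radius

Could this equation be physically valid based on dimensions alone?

Yes

A (area) has dimensions [L^2].
r (radius) has dimensions [L].

Left side: [L^2]
Right side: [L^2]

Both sides have the same dimensions, so the equation is dimensionally consistent.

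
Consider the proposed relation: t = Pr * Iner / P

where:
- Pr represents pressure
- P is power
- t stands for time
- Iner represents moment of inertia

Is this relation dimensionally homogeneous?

No

Pr (pressure) has dimensions [L^-1 M T^-2].
P (power) has dimensions [L^2 M T^-3].
t (time) has dimensions [T].
Iner (moment of inertia) has dimensions [L^2 M].

Left side: [T]
Right side: [L^-1 M T]

The two sides have different dimensions, so the equation is NOT dimensionally consistent.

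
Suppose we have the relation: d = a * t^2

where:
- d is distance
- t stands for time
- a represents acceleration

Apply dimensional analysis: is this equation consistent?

Yes

d (distance) has dimensions [L].
t (time) has dimensions [T].
a (acceleration) has dimensions [L T^-2].

Left side: [L]
Right side: [L]

Both sides have the same dimensions, so the equation is dimensionally consistent.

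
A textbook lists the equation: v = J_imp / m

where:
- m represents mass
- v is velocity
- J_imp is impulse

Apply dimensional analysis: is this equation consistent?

Yes

m (mass) has dimensions [M].
v (velocity) has dimensions [L T^-1].
J_imp (impulse) has dimensions [L M T^-1].

Left side: [L T^-1]
Right side: [L T^-1]

Both sides have the same dimensions, so the equation is dimensionally consistent.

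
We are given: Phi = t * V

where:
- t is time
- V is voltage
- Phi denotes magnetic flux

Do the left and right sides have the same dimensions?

Yes

t (time) has dimensions [T].
V (voltage) has dimensions [I^-1 L^2 M T^-3].
Phi (magnetic flux) has dimensions [I^-1 L^2 M T^-2].

Left side: [I^-1 L^2 M T^-2]
Right side: [I^-1 L^2 M T^-2]

Both sides have the same dimensions, so the equation is dimensionally consistent.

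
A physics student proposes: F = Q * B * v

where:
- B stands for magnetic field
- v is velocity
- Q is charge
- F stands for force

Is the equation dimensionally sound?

Yes

B (magnetic field) has dimensions [I^-1 M T^-2].
v (velocity) has dimensions [L T^-1].
Q (charge) has dimensions [I T].
F (force) has dimensions [L M T^-2].

Left side: [L M T^-2]
Right side: [L M T^-2]

Both sides have the same dimensions, so the equation is dimensionally consistent.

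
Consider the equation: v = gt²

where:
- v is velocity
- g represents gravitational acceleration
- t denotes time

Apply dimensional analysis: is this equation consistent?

No

v (velocity) has dimensions [L T^-1].
g (gravitational acceleration) has dimensions [L T^-2].
t (time) has dimensions [T].

Left side: [L T^-1]
Right side: [L]

The two sides have different dimensions, so the equation is NOT dimensionally consistent.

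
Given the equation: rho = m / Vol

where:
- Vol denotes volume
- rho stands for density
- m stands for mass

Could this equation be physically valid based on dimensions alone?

Yes

Vol (volume) has dimensions [L^3].
rho (density) has dimensions [L^-3 M].
m (mass) has dimensions [M].

Left side: [L^-3 M]
Right side: [L^-3 M]

Both sides have the same dimensions, so the equation is dimensionally consistent.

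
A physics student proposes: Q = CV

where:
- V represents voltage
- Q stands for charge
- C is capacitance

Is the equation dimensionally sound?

Yes

V (voltage) has dimensions [I^-1 L^2 M T^-3].
Q (charge) has dimensions [I T].
C (capacitance) has dimensions [I^2 L^-2 M^-1 T^4].

Left side: [I T]
Right side: [I T]

Both sides have the same dimensions, so the equation is dimensionally consistent.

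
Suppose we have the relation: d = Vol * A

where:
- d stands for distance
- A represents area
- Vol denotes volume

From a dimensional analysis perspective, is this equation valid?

No

d (distance) has dimensions [L].
A (area) has dimensions [L^2].
Vol (volume) has dimensions [L^3].

Left side: [L]
Right side: [L^5]

The two sides have different dimensions, so the equation is NOT dimensionally consistent.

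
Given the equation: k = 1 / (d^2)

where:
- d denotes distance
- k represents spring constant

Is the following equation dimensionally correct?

No

d (distance) has dimensions [L].
k (spring constant) has dimensions [M T^-2].

Left side: [M T^-2]
Right side: [L^-2]

The two sides have different dimensions, so the equation is NOT dimensionally consistent.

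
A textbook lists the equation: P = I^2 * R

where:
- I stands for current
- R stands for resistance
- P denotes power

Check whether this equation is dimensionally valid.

Yes

I (current) has dimensions [I].
R (resistance) has dimensions [I^-2 L^2 M T^-3].
P (power) has dimensions [L^2 M T^-3].

Left side: [L^2 M T^-3]
Right side: [L^2 M T^-3]

Both sides have the same dimensions, so the equation is dimensionally consistent.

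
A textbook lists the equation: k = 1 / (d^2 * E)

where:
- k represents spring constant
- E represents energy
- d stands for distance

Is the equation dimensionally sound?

No

k (spring constant) has dimensions [M T^-2].
E (energy) has dimensions [L^2 M T^-2].
d (distance) has dimensions [L].

Left side: [M T^-2]
Right side: [L^-4 M^-1 T^2]

The two sides have different dimensions, so the equation is NOT dimensionally consistent.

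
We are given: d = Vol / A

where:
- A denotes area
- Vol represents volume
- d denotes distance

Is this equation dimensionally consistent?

Yes

A (area) has dimensions [L^2].
Vol (volume) has dimensions [L^3].
d (distance) has dimensions [L].

Left side: [L]
Right side: [L]

Both sides have the same dimensions, so the equation is dimensionally consistent.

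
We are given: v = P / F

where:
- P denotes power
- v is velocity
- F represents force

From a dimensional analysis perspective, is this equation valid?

Yes

P (power) has dimensions [L^2 M T^-3].
v (velocity) has dimensions [L T^-1].
F (force) has dimensions [L M T^-2].

Left side: [L T^-1]
Right side: [L T^-1]

Both sides have the same dimensions, so the equation is dimensionally consistent.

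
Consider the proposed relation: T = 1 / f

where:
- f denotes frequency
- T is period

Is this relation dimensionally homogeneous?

Yes

f (frequency) has dimensions [T^-1].
T (period) has dimensions [T].

Left side: [T]
Right side: [T]

Both sides have the same dimensions, so the equation is dimensionally consistent.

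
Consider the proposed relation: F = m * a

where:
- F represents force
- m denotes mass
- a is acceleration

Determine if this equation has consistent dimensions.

Yes

F (force) has dimensions [L M T^-2].
m (mass) has dimensions [M].
a (acceleration) has dimensions [L T^-2].

Left side: [L M T^-2]
Right side: [L M T^-2]

Both sides have the same dimensions, so the equation is dimensionally consistent.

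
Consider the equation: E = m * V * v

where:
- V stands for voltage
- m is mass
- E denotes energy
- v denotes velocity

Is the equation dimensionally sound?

No

V (voltage) has dimensions [I^-1 L^2 M T^-3].
m (mass) has dimensions [M].
E (energy) has dimensions [L^2 M T^-2].
v (velocity) has dimensions [L T^-1].

Left side: [L^2 M T^-2]
Right side: [I^-1 L^3 M^2 T^-4]

The two sides have different dimensions, so the equation is NOT dimensionally consistent.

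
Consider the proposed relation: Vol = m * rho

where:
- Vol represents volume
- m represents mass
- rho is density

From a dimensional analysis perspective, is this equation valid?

No

Vol (volume) has dimensions [L^3].
m (mass) has dimensions [M].
rho (density) has dimensions [L^-3 M].

Left side: [L^3]
Right side: [L^-3 M^2]

The two sides have different dimensions, so the equation is NOT dimensionally consistent.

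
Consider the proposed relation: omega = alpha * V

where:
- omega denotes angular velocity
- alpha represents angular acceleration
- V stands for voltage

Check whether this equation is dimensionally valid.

No

omega (angular velocity) has dimensions [T^-1].
alpha (angular acceleration) has dimensions [T^-2].
V (voltage) has dimensions [I^-1 L^2 M T^-3].

Left side: [T^-1]
Right side: [I^-1 L^2 M T^-5]

The two sides have different dimensions, so the equation is NOT dimensionally consistent.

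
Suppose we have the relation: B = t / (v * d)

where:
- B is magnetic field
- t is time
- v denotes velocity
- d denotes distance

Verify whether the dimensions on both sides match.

No

B (magnetic field) has dimensions [I^-1 M T^-2].
t (time) has dimensions [T].
v (velocity) has dimensions [L T^-1].
d (distance) has dimensions [L].

Left side: [I^-1 M T^-2]
Right side: [L^-2 T^2]

The two sides have different dimensions, so the equation is NOT dimensionally consistent.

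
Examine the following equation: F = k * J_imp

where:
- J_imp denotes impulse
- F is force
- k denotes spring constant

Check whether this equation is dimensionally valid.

No

J_imp (impulse) has dimensions [L M T^-1].
F (force) has dimensions [L M T^-2].
k (spring constant) has dimensions [M T^-2].

Left side: [L M T^-2]
Right side: [L M^2 T^-3]

The two sides have different dimensions, so the equation is NOT dimensionally consistent.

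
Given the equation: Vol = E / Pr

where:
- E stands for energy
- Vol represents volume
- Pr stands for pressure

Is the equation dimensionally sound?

Yes

E (energy) has dimensions [L^2 M T^-2].
Vol (volume) has dimensions [L^3].
Pr (pressure) has dimensions [L^-1 M T^-2].

Left side: [L^3]
Right side: [L^3]

Both sides have the same dimensions, so the equation is dimensionally consistent.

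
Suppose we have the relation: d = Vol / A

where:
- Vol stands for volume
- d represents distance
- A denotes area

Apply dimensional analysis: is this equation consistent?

Yes

Vol (volume) has dimensions [L^3].
d (distance) has dimensions [L].
A (area) has dimensions [L^2].

Left side: [L]
Right side: [L]

Both sides have the same dimensions, so the equation is dimensionally consistent.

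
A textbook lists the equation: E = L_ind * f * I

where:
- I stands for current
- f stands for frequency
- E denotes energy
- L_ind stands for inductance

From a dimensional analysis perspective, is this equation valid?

No

I (current) has dimensions [I].
f (frequency) has dimensions [T^-1].
E (energy) has dimensions [L^2 M T^-2].
L_ind (inductance) has dimensions [I^-2 L^2 M T^-2].

Left side: [L^2 M T^-2]
Right side: [I^-1 L^2 M T^-3]

The two sides have different dimensions, so the equation is NOT dimensionally consistent.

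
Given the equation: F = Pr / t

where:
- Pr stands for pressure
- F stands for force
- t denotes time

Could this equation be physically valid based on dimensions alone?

No

Pr (pressure) has dimensions [L^-1 M T^-2].
F (force) has dimensions [L M T^-2].
t (time) has dimensions [T].

Left side: [L M T^-2]
Right side: [L^-1 M T^-3]

The two sides have different dimensions, so the equation is NOT dimensionally consistent.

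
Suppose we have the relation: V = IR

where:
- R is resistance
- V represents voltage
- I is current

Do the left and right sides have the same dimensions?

Yes

R (resistance) has dimensions [I^-2 L^2 M T^-3].
V (voltage) has dimensions [I^-1 L^2 M T^-3].
I (current) has dimensions [I].

Left side: [I^-1 L^2 M T^-3]
Right side: [I^-1 L^2 M T^-3]

Both sides have the same dimensions, so the equation is dimensionally consistent.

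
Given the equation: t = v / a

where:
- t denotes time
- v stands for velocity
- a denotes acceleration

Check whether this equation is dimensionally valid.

Yes

t (time) has dimensions [T].
v (velocity) has dimensions [L T^-1].
a (acceleration) has dimensions [L T^-2].

Left side: [T]
Right side: [T]

Both sides have the same dimensions, so the equation is dimensionally consistent.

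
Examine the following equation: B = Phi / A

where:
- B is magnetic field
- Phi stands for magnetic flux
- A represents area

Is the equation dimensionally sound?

Yes

B (magnetic field) has dimensions [I^-1 M T^-2].
Phi (magnetic flux) has dimensions [I^-1 L^2 M T^-2].
A (area) has dimensions [L^2].

Left side: [I^-1 M T^-2]
Right side: [I^-1 M T^-2]

Both sides have the same dimensions, so the equation is dimensionally consistent.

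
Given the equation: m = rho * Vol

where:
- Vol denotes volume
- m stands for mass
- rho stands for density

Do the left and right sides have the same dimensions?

Yes

Vol (volume) has dimensions [L^3].
m (mass) has dimensions [M].
rho (density) has dimensions [L^-3 M].

Left side: [M]
Right side: [M]

Both sides have the same dimensions, so the equation is dimensionally consistent.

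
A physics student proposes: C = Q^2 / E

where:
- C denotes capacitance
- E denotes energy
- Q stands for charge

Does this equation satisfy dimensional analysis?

Yes

C (capacitance) has dimensions [I^2 L^-2 M^-1 T^4].
E (energy) has dimensions [L^2 M T^-2].
Q (charge) has dimensions [I T].

Left side: [I^2 L^-2 M^-1 T^4]
Right side: [I^2 L^-2 M^-1 T^4]

Both sides have the same dimensions, so the equation is dimensionally consistent.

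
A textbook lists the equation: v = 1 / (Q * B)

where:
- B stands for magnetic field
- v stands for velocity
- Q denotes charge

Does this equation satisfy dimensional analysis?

No

B (magnetic field) has dimensions [I^-1 M T^-2].
v (velocity) has dimensions [L T^-1].
Q (charge) has dimensions [I T].

Left side: [L T^-1]
Right side: [M^-1 T]

The two sides have different dimensions, so the equation is NOT dimensionally consistent.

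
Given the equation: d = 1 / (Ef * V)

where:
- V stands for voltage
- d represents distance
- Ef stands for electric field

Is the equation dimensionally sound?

No

V (voltage) has dimensions [I^-1 L^2 M T^-3].
d (distance) has dimensions [L].
Ef (electric field) has dimensions [I^-1 L M T^-3].

Left side: [L]
Right side: [I^2 L^-3 M^-2 T^6]

The two sides have different dimensions, so the equation is NOT dimensionally consistent.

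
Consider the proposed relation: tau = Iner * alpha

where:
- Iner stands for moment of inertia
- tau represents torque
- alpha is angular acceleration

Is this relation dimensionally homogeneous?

Yes

Iner (moment of inertia) has dimensions [L^2 M].
tau (torque) has dimensions [L^2 M T^-2].
alpha (angular acceleration) has dimensions [T^-2].

Left side: [L^2 M T^-2]
Right side: [L^2 M T^-2]

Both sides have the same dimensions, so the equation is dimensionally consistent.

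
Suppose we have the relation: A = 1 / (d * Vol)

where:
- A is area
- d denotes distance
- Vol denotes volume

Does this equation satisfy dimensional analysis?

No

A (area) has dimensions [L^2].
d (distance) has dimensions [L].
Vol (volume) has dimensions [L^3].

Left side: [L^2]
Right side: [L^-4]

The two sides have different dimensions, so the equation is NOT dimensionally consistent.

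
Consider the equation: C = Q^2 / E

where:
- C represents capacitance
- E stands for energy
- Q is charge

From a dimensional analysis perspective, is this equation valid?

Yes

C (capacitance) has dimensions [I^2 L^-2 M^-1 T^4].
E (energy) has dimensions [L^2 M T^-2].
Q (charge) has dimensions [I T].

Left side: [I^2 L^-2 M^-1 T^4]
Right side: [I^2 L^-2 M^-1 T^4]

Both sides have the same dimensions, so the equation is dimensionally consistent.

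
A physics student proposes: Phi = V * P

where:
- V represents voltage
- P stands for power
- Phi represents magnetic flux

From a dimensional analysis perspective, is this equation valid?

No

V (voltage) has dimensions [I^-1 L^2 M T^-3].
P (power) has dimensions [L^2 M T^-3].
Phi (magnetic flux) has dimensions [I^-1 L^2 M T^-2].

Left side: [I^-1 L^2 M T^-2]
Right side: [I^-1 L^4 M^2 T^-6]

The two sides have different dimensions, so the equation is NOT dimensionally consistent.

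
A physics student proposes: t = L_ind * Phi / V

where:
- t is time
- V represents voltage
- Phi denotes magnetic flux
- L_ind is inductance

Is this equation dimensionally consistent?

No

t (time) has dimensions [T].
V (voltage) has dimensions [I^-1 L^2 M T^-3].
Phi (magnetic flux) has dimensions [I^-1 L^2 M T^-2].
L_ind (inductance) has dimensions [I^-2 L^2 M T^-2].

Left side: [T]
Right side: [I^-2 L^2 M T^-1]

The two sides have different dimensions, so the equation is NOT dimensionally consistent.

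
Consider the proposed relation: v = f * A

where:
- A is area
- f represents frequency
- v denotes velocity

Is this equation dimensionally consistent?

No

A (area) has dimensions [L^2].
f (frequency) has dimensions [T^-1].
v (velocity) has dimensions [L T^-1].

Left side: [L T^-1]
Right side: [L^2 T^-1]

The two sides have different dimensions, so the equation is NOT dimensionally consistent.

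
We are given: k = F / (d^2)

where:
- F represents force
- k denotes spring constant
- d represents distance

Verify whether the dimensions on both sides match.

No

F (force) has dimensions [L M T^-2].
k (spring constant) has dimensions [M T^-2].
d (distance) has dimensions [L].

Left side: [M T^-2]
Right side: [L^-1 M T^-2]

The two sides have different dimensions, so the equation is NOT dimensionally consistent.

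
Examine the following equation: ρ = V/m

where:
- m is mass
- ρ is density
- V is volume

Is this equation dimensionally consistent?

No

m (mass) has dimensions [M].
ρ (density) has dimensions [L^-3 M].
V (volume) has dimensions [L^3].

Left side: [L^-3 M]
Right side: [L^3 M^-1]

The two sides have different dimensions, so the equation is NOT dimensionally consistent.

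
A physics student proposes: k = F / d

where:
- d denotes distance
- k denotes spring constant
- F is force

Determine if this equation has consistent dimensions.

Yes

d (distance) has dimensions [L].
k (spring constant) has dimensions [M T^-2].
F (force) has dimensions [L M T^-2].

Left side: [M T^-2]
Right side: [M T^-2]

Both sides have the same dimensions, so the equation is dimensionally consistent.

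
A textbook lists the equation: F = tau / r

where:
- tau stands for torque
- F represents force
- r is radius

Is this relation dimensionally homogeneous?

Yes

tau (torque) has dimensions [L^2 M T^-2].
F (force) has dimensions [L M T^-2].
r (radius) has dimensions [L].

Left side: [L M T^-2]
Right side: [L M T^-2]

Both sides have the same dimensions, so the equation is dimensionally consistent.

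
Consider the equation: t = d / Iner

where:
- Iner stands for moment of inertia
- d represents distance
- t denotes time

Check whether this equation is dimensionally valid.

No

Iner (moment of inertia) has dimensions [L^2 M].
d (distance) has dimensions [L].
t (time) has dimensions [T].

Left side: [T]
Right side: [L^-1 M^-1]

The two sides have different dimensions, so the equation is NOT dimensionally consistent.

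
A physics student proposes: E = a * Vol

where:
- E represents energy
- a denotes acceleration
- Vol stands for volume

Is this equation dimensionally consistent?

No

E (energy) has dimensions [L^2 M T^-2].
a (acceleration) has dimensions [L T^-2].
Vol (volume) has dimensions [L^3].

Left side: [L^2 M T^-2]
Right side: [L^4 T^-2]

The two sides have different dimensions, so the equation is NOT dimensionally consistent.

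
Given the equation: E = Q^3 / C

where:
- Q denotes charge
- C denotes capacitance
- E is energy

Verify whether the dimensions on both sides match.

No

Q (charge) has dimensions [I T].
C (capacitance) has dimensions [I^2 L^-2 M^-1 T^4].
E (energy) has dimensions [L^2 M T^-2].

Left side: [L^2 M T^-2]
Right side: [I L^2 M T^-1]

The two sides have different dimensions, so the equation is NOT dimensionally consistent.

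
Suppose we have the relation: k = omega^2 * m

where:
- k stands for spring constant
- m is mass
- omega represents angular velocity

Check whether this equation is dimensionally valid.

Yes

k (spring constant) has dimensions [M T^-2].
m (mass) has dimensions [M].
omega (angular velocity) has dimensions [T^-1].

Left side: [M T^-2]
Right side: [M T^-2]

Both sides have the same dimensions, so the equation is dimensionally consistent.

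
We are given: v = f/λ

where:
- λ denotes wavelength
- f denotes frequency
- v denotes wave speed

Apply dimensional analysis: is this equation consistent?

No

λ (wavelength) has dimensions [L].
f (frequency) has dimensions [T^-1].
v (wave speed) has dimensions [L T^-1].

Left side: [L T^-1]
Right side: [L^-1 T^-1]

The two sides have different dimensions, so the equation is NOT dimensionally consistent.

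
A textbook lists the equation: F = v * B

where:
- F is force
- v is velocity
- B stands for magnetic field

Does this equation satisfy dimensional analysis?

No

F (force) has dimensions [L M T^-2].
v (velocity) has dimensions [L T^-1].
B (magnetic field) has dimensions [I^-1 M T^-2].

Left side: [L M T^-2]
Right side: [I^-1 L M T^-3]

The two sides have different dimensions, so the equation is NOT dimensionally consistent.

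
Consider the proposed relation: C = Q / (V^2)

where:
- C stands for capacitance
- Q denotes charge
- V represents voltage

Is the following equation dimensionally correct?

No

C (capacitance) has dimensions [I^2 L^-2 M^-1 T^4].
Q (charge) has dimensions [I T].
V (voltage) has dimensions [I^-1 L^2 M T^-3].

Left side: [I^2 L^-2 M^-1 T^4]
Right side: [I^3 L^-4 M^-2 T^7]

The two sides have different dimensions, so the equation is NOT dimensionally consistent.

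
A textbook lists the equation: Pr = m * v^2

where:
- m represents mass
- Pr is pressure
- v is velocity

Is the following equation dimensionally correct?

No

m (mass) has dimensions [M].
Pr (pressure) has dimensions [L^-1 M T^-2].
v (velocity) has dimensions [L T^-1].

Left side: [L^-1 M T^-2]
Right side: [L^2 M T^-2]

The two sides have different dimensions, so the equation is NOT dimensionally consistent.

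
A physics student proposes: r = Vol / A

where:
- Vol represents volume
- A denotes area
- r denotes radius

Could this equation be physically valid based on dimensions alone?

Yes

Vol (volume) has dimensions [L^3].
A (area) has dimensions [L^2].
r (radius) has dimensions [L].

Left side: [L]
Right side: [L]

Both sides have the same dimensions, so the equation is dimensionally consistent.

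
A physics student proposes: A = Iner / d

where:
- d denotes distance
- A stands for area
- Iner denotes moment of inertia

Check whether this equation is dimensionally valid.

No

d (distance) has dimensions [L].
A (area) has dimensions [L^2].
Iner (moment of inertia) has dimensions [L^2 M].

Left side: [L^2]
Right side: [L M]

The two sides have different dimensions, so the equation is NOT dimensionally consistent.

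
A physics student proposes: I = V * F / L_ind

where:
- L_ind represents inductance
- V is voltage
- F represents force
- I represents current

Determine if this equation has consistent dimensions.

No

L_ind (inductance) has dimensions [I^-2 L^2 M T^-2].
V (voltage) has dimensions [I^-1 L^2 M T^-3].
F (force) has dimensions [L M T^-2].
I (current) has dimensions [I].

Left side: [I]
Right side: [I L M T^-3]

The two sides have different dimensions, so the equation is NOT dimensionally consistent.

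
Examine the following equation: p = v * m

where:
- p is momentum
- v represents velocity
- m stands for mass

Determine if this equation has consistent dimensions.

Yes

p (momentum) has dimensions [L M T^-1].
v (velocity) has dimensions [L T^-1].
m (mass) has dimensions [M].

Left side: [L M T^-1]
Right side: [L M T^-1]

Both sides have the same dimensions, so the equation is dimensionally consistent.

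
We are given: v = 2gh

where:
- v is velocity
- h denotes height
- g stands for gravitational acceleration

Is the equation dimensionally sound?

No

v (velocity) has dimensions [L T^-1].
h (height) has dimensions [L].
g (gravitational acceleration) has dimensions [L T^-2].

Left side: [L T^-1]
Right side: [L^2 T^-2]

The two sides have different dimensions, so the equation is NOT dimensionally consistent.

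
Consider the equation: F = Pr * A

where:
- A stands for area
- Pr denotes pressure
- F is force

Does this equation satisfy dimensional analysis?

Yes

A (area) has dimensions [L^2].
Pr (pressure) has dimensions [L^-1 M T^-2].
F (force) has dimensions [L M T^-2].

Left side: [L M T^-2]
Right side: [L M T^-2]

Both sides have the same dimensions, so the equation is dimensionally consistent.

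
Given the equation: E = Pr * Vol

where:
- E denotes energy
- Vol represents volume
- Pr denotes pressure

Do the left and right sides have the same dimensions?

Yes

E (energy) has dimensions [L^2 M T^-2].
Vol (volume) has dimensions [L^3].
Pr (pressure) has dimensions [L^-1 M T^-2].

Left side: [L^2 M T^-2]
Right side: [L^2 M T^-2]

Both sides have the same dimensions, so the equation is dimensionally consistent.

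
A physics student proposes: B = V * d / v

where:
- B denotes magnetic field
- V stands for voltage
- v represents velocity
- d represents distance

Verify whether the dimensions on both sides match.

No

B (magnetic field) has dimensions [I^-1 M T^-2].
V (voltage) has dimensions [I^-1 L^2 M T^-3].
v (velocity) has dimensions [L T^-1].
d (distance) has dimensions [L].

Left side: [I^-1 M T^-2]
Right side: [I^-1 L^2 M T^-2]

The two sides have different dimensions, so the equation is NOT dimensionally consistent.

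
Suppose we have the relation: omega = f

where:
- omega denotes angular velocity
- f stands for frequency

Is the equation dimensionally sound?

Yes

omega (angular velocity) has dimensions [T^-1].
f (frequency) has dimensions [T^-1].

Left side: [T^-1]
Right side: [T^-1]

Both sides have the same dimensions, so the equation is dimensionally consistent.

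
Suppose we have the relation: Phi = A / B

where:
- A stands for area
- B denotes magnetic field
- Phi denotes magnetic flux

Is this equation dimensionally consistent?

No

A (area) has dimensions [L^2].
B (magnetic field) has dimensions [I^-1 M T^-2].
Phi (magnetic flux) has dimensions [I^-1 L^2 M T^-2].

Left side: [I^-1 L^2 M T^-2]
Right side: [I L^2 M^-1 T^2]

The two sides have different dimensions, so the equation is NOT dimensionally consistent.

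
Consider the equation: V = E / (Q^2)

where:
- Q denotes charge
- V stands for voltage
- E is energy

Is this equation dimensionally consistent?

No

Q (charge) has dimensions [I T].
V (voltage) has dimensions [I^-1 L^2 M T^-3].
E (energy) has dimensions [L^2 M T^-2].

Left side: [I^-1 L^2 M T^-3]
Right side: [I^-2 L^2 M T^-4]

The two sides have different dimensions, so the equation is NOT dimensionally consistent.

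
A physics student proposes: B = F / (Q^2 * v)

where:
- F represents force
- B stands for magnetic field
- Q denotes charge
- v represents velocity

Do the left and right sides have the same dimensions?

No

F (force) has dimensions [L M T^-2].
B (magnetic field) has dimensions [I^-1 M T^-2].
Q (charge) has dimensions [I T].
v (velocity) has dimensions [L T^-1].

Left side: [I^-1 M T^-2]
Right side: [I^-2 M T^-3]

The two sides have different dimensions, so the equation is NOT dimensionally consistent.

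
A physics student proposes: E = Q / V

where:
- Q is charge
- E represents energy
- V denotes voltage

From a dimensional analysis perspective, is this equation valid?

No

Q (charge) has dimensions [I T].
E (energy) has dimensions [L^2 M T^-2].
V (voltage) has dimensions [I^-1 L^2 M T^-3].

Left side: [L^2 M T^-2]
Right side: [I^2 L^-2 M^-1 T^4]

The two sides have different dimensions, so the equation is NOT dimensionally consistent.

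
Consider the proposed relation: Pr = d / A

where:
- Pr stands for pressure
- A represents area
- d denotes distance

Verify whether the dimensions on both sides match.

No

Pr (pressure) has dimensions [L^-1 M T^-2].
A (area) has dimensions [L^2].
d (distance) has dimensions [L].

Left side: [L^-1 M T^-2]
Right side: [L^-1]

The two sides have different dimensions, so the equation is NOT dimensionally consistent.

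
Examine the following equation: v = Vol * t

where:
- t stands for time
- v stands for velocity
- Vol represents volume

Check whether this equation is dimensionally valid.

No

t (time) has dimensions [T].
v (velocity) has dimensions [L T^-1].
Vol (volume) has dimensions [L^3].

Left side: [L T^-1]
Right side: [L^3 T]

The two sides have different dimensions, so the equation is NOT dimensionally consistent.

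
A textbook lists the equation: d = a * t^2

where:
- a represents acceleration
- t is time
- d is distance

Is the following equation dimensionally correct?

Yes

a (acceleration) has dimensions [L T^-2].
t (time) has dimensions [T].
d (distance) has dimensions [L].

Left side: [L]
Right side: [L]

Both sides have the same dimensions, so the equation is dimensionally consistent.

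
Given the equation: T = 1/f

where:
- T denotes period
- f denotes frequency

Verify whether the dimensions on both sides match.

Yes

T (period) has dimensions [T].
f (frequency) has dimensions [T^-1].

Left side: [T]
Right side: [T]

Both sides have the same dimensions, so the equation is dimensionally consistent.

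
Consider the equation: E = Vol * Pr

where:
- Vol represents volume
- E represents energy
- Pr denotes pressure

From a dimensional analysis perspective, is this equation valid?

Yes

Vol (volume) has dimensions [L^3].
E (energy) has dimensions [L^2 M T^-2].
Pr (pressure) has dimensions [L^-1 M T^-2].

Left side: [L^2 M T^-2]
Right side: [L^2 M T^-2]

Both sides have the same dimensions, so the equation is dimensionally consistent.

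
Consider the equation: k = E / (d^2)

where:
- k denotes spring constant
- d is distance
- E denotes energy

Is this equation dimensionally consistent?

Yes

k (spring constant) has dimensions [M T^-2].
d (distance) has dimensions [L].
E (energy) has dimensions [L^2 M T^-2].

Left side: [M T^-2]
Right side: [M T^-2]

Both sides have the same dimensions, so the equation is dimensionally consistent.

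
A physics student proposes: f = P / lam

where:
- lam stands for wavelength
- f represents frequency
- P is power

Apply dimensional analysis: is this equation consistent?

No

lam (wavelength) has dimensions [L].
f (frequency) has dimensions [T^-1].
P (power) has dimensions [L^2 M T^-3].

Left side: [T^-1]
Right side: [L M T^-3]

The two sides have different dimensions, so the equation is NOT dimensionally consistent.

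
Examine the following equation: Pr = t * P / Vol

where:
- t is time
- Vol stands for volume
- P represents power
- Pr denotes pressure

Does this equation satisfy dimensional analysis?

Yes

t (time) has dimensions [T].
Vol (volume) has dimensions [L^3].
P (power) has dimensions [L^2 M T^-3].
Pr (pressure) has dimensions [L^-1 M T^-2].

Left side: [L^-1 M T^-2]
Right side: [L^-1 M T^-2]

Both sides have the same dimensions, so the equation is dimensionally consistent.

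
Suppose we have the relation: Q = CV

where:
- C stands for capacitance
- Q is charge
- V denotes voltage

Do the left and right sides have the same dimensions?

Yes

C (capacitance) has dimensions [I^2 L^-2 M^-1 T^4].
Q (charge) has dimensions [I T].
V (voltage) has dimensions [I^-1 L^2 M T^-3].

Left side: [I T]
Right side: [I T]

Both sides have the same dimensions, so the equation is dimensionally consistent.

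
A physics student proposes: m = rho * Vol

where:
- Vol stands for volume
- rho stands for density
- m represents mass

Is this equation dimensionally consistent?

Yes

Vol (volume) has dimensions [L^3].
rho (density) has dimensions [L^-3 M].
m (mass) has dimensions [M].

Left side: [M]
Right side: [M]

Both sides have the same dimensions, so the equation is dimensionally consistent.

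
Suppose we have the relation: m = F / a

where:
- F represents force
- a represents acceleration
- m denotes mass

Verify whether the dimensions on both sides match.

Yes

F (force) has dimensions [L M T^-2].
a (acceleration) has dimensions [L T^-2].
m (mass) has dimensions [M].

Left side: [M]
Right side: [M]

Both sides have the same dimensions, so the equation is dimensionally consistent.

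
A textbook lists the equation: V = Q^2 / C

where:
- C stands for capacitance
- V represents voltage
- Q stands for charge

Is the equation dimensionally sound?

No

C (capacitance) has dimensions [I^2 L^-2 M^-1 T^4].
V (voltage) has dimensions [I^-1 L^2 M T^-3].
Q (charge) has dimensions [I T].

Left side: [I^-1 L^2 M T^-3]
Right side: [L^2 M T^-2]

The two sides have different dimensions, so the equation is NOT dimensionally consistent.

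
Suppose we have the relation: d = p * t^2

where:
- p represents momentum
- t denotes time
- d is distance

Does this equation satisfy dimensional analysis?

No

p (momentum) has dimensions [L M T^-1].
t (time) has dimensions [T].
d (distance) has dimensions [L].

Left side: [L]
Right side: [L M T]

The two sides have different dimensions, so the equation is NOT dimensionally consistent.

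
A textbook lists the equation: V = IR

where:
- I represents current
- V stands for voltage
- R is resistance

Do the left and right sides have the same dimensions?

Yes

I (current) has dimensions [I].
V (voltage) has dimensions [I^-1 L^2 M T^-3].
R (resistance) has dimensions [I^-2 L^2 M T^-3].

Left side: [I^-1 L^2 M T^-3]
Right side: [I^-1 L^2 M T^-3]

Both sides have the same dimensions, so the equation is dimensionally consistent.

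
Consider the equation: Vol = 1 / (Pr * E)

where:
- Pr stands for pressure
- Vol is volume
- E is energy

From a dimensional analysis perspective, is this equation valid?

No

Pr (pressure) has dimensions [L^-1 M T^-2].
Vol (volume) has dimensions [L^3].
E (energy) has dimensions [L^2 M T^-2].

Left side: [L^3]
Right side: [L^-1 M^-2 T^4]

The two sides have different dimensions, so the equation is NOT dimensionally consistent.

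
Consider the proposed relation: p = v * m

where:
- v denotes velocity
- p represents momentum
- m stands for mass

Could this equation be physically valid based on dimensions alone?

Yes

v (velocity) has dimensions [L T^-1].
p (momentum) has dimensions [L M T^-1].
m (mass) has dimensions [M].

Left side: [L M T^-1]
Right side: [L M T^-1]

Both sides have the same dimensions, so the equation is dimensionally consistent.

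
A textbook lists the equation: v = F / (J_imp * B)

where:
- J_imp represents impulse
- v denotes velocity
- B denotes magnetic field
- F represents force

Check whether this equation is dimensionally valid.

No

J_imp (impulse) has dimensions [L M T^-1].
v (velocity) has dimensions [L T^-1].
B (magnetic field) has dimensions [I^-1 M T^-2].
F (force) has dimensions [L M T^-2].

Left side: [L T^-1]
Right side: [I M^-1 T]

The two sides have different dimensions, so the equation is NOT dimensionally consistent.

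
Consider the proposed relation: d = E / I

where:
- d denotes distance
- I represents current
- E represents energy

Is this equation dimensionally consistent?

No

d (distance) has dimensions [L].
I (current) has dimensions [I].
E (energy) has dimensions [L^2 M T^-2].

Left side: [L]
Right side: [I^-1 L^2 M T^-2]

The two sides have different dimensions, so the equation is NOT dimensionally consistent.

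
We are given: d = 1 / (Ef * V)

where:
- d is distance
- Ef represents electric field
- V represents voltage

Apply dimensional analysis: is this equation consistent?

No

d (distance) has dimensions [L].
Ef (electric field) has dimensions [I^-1 L M T^-3].
V (voltage) has dimensions [I^-1 L^2 M T^-3].

Left side: [L]
Right side: [I^2 L^-3 M^-2 T^6]

The two sides have different dimensions, so the equation is NOT dimensionally consistent.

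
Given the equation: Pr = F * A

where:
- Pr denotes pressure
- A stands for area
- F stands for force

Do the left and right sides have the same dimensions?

No

Pr (pressure) has dimensions [L^-1 M T^-2].
A (area) has dimensions [L^2].
F (force) has dimensions [L M T^-2].

Left side: [L^-1 M T^-2]
Right side: [L^3 M T^-2]

The two sides have different dimensions, so the equation is NOT dimensionally consistent.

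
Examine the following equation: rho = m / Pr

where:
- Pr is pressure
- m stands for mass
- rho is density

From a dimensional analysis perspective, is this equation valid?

No

Pr (pressure) has dimensions [L^-1 M T^-2].
m (mass) has dimensions [M].
rho (density) has dimensions [L^-3 M].

Left side: [L^-3 M]
Right side: [L T^2]

The two sides have different dimensions, so the equation is NOT dimensionally consistent.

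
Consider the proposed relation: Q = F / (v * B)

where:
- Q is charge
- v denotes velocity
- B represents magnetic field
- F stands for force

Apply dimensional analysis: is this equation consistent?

Yes

Q (charge) has dimensions [I T].
v (velocity) has dimensions [L T^-1].
B (magnetic field) has dimensions [I^-1 M T^-2].
F (force) has dimensions [L M T^-2].

Left side: [I T]
Right side: [I T]

Both sides have the same dimensions, so the equation is dimensionally consistent.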